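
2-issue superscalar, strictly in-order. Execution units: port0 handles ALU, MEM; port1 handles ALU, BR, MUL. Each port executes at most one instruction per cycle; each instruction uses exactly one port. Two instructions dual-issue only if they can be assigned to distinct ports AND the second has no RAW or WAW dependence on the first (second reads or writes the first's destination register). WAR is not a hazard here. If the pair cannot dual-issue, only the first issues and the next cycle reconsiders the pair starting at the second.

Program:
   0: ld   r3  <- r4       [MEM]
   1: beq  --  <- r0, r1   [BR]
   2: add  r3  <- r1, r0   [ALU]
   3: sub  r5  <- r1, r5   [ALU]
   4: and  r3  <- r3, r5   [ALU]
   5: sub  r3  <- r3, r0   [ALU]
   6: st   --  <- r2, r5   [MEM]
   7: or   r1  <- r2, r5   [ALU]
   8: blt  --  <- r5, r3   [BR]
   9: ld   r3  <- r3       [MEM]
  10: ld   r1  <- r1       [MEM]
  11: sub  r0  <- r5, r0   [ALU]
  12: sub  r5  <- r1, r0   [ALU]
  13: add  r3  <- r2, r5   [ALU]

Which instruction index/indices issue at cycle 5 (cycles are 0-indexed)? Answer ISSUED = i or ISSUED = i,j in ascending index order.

  cy0 -> i0&i1 (ld.MEM/beq.BR) pair
  cy1 -> i2&i3 (add.ALU/sub.ALU) pair
  cy2 -> i4 (and.ALU) RAW+WAW r3
  cy3 -> i5&i6 (sub.ALU/st.MEM) pair
  cy4 -> i7&i8 (or.ALU/blt.BR) pair
  cy5 -> i9 (ld.MEM) no-port MEM/MEM
  cy6 -> i10&i11 (ld.MEM/sub.ALU) pair
  cy7 -> i12 (sub.ALU) RAW r5
  cy8 -> i13 (add.ALU) tail

ISSUED = 9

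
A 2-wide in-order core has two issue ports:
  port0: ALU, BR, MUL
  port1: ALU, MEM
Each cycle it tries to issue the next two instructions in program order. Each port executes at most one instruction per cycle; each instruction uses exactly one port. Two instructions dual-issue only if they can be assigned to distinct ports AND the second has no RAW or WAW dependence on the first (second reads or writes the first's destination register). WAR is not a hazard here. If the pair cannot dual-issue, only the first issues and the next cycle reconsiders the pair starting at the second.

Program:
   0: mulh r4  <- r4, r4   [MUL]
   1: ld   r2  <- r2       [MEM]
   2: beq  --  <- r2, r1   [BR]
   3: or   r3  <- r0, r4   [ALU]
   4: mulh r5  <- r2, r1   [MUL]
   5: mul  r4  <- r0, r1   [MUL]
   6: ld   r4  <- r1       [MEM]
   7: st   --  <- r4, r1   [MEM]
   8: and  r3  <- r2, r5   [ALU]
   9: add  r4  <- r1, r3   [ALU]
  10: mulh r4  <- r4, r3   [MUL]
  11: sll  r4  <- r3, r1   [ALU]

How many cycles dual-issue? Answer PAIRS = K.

PAIRS = 3

t=0 i0,i1:mulh.MUL+ld.MEM ; pair
t=1 i2,i3:beq.BR+or.ALU ; pair
t=2 i4:mulh.MUL ; no-port MUL/MUL
t=3 i5:mul.MUL ; WAW r4
t=4 i6:ld.MEM ; no-port MEM/MEM
t=5 i7,i8:st.MEM+and.ALU ; pair
t=6 i9:add.ALU ; RAW+WAW r4
t=7 i10:mulh.MUL ; WAW r4
t=8 i11:sll.ALU ; tail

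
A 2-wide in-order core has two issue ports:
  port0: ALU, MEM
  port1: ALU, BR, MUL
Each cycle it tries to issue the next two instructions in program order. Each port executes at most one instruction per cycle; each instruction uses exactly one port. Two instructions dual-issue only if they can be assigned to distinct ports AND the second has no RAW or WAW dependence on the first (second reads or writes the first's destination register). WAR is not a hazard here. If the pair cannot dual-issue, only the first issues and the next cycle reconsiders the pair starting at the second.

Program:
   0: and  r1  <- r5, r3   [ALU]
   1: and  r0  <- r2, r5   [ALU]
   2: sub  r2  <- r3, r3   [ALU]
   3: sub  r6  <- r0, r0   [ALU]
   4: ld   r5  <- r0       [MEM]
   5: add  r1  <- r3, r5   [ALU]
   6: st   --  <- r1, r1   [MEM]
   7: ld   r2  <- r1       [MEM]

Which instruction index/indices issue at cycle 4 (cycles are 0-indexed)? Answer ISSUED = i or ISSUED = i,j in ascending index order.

ISSUED = 6

c0: i0+i1 and and  2-wide
c1: i2+i3 sub sub  2-wide
c2: i4 ld  RAW r5
c3: i5 add  RAW r1
c4: i6 st  no-port MEM/MEM
c5: i7 ld  tail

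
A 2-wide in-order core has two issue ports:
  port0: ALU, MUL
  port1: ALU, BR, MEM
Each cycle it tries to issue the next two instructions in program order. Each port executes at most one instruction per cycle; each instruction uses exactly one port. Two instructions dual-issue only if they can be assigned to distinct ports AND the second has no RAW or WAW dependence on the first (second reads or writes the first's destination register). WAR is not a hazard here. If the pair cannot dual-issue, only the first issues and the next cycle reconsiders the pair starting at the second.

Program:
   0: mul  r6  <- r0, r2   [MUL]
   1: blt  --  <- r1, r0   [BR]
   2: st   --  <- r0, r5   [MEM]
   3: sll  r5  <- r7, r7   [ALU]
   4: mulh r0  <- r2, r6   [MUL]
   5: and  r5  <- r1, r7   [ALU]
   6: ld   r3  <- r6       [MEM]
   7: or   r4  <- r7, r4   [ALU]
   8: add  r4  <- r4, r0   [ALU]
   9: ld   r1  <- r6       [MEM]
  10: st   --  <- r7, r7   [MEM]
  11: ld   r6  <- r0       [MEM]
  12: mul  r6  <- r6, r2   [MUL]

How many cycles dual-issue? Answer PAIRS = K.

t=0 i0&i1:mul blt ; pair
t=1 i2&i3:st sll ; pair
t=2 i4&i5:mulh and ; pair
t=3 i6&i7:ld or ; pair
t=4 i8&i9:add ld ; pair
t=5 i10:st ; no-port MEM/MEM
t=6 i11:ld ; RAW+WAW r6
t=7 i12:mul ; tail

PAIRS = 5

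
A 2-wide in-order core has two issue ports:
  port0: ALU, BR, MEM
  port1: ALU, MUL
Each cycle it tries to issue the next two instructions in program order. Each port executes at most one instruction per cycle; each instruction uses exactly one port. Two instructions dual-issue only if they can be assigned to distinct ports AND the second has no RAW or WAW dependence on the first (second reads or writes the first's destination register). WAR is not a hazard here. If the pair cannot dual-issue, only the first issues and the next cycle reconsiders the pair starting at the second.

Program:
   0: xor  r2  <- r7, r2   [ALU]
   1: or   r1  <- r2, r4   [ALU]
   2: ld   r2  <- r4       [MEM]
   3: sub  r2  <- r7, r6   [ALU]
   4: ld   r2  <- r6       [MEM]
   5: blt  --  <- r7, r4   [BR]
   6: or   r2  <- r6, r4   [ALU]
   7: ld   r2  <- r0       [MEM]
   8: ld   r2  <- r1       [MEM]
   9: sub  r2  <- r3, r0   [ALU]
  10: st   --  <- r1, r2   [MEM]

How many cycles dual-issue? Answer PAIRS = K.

[0] i0  xor  -- RAW r2
[1] i1+i2  or ld  -- dual
[2] i3  sub  -- WAW r2
[3] i4  ld  -- no-port MEM/BR
[4] i5+i6  blt or  -- dual
[5] i7  ld  -- no-port MEM/MEM
[6] i8  ld  -- WAW r2
[7] i9  sub  -- RAW r2
[8] i10  st  -- tail

PAIRS = 2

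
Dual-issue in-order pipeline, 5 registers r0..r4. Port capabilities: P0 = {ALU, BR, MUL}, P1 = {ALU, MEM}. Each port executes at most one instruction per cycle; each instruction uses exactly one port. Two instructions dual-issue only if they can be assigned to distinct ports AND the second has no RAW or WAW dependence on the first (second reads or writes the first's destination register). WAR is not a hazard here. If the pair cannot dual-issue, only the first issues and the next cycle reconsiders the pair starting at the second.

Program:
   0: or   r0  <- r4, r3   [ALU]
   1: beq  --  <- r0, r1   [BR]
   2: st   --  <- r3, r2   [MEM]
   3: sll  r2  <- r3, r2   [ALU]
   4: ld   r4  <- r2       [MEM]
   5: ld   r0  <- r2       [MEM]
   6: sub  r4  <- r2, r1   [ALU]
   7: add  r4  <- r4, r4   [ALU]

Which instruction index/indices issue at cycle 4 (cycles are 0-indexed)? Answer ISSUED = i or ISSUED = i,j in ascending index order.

#0 head=0: or i0 RAW r0
#1 head=1: beq/st i1/i2 2-wide
#2 head=3: sll i3 RAW r2
#3 head=4: ld i4 no-port MEM/MEM
#4 head=5: ld/sub i5/i6 2-wide
#5 head=7: add i7 tail

ISSUED = 5,6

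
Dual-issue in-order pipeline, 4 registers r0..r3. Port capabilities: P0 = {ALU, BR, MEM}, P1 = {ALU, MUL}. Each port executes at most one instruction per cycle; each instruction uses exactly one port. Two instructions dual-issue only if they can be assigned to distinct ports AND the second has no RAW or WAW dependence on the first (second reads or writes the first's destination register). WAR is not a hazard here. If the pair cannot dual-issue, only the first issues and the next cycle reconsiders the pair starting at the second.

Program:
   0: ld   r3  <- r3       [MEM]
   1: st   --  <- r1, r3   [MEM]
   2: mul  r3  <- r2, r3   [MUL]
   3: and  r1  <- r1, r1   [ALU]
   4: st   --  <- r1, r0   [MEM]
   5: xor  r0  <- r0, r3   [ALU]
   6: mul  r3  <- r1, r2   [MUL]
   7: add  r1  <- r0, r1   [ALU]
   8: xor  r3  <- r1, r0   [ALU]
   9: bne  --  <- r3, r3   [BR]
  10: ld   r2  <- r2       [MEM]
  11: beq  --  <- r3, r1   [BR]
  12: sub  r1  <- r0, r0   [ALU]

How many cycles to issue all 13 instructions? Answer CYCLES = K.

CYCLES = 9

c0: i0 ld.MEM  no-port MEM/MEM
c1: i1,i2 st.MEM/mul.MUL  2-wide
c2: i3 and.ALU  RAW r1
c3: i4,i5 st.MEM/xor.ALU  2-wide
c4: i6,i7 mul.MUL/add.ALU  2-wide
c5: i8 xor.ALU  RAW r3
c6: i9 bne.BR  no-port BR/MEM
c7: i10 ld.MEM  no-port MEM/BR
c8: i11,i12 beq.BR/sub.ALU  2-wide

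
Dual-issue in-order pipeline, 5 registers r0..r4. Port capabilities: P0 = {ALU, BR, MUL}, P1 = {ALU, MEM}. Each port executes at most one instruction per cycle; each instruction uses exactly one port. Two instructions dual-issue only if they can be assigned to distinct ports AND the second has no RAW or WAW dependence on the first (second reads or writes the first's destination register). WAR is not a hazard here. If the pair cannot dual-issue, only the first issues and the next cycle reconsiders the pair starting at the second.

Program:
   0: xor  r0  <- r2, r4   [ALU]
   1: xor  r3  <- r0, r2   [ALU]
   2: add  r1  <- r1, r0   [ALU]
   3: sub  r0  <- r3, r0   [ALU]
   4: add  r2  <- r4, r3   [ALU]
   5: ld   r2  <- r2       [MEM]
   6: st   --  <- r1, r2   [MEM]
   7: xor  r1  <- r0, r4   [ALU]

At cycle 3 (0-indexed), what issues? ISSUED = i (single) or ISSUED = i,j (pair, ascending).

0. xor.ALU @i0  | RAW r0
1. xor.ALU+add.ALU @i1&i2  | 2-wide
2. sub.ALU+add.ALU @i3&i4  | 2-wide
3. ld.MEM @i5  | no-port MEM/MEM
4. st.MEM+xor.ALU @i6&i7  | 2-wide

ISSUED = 5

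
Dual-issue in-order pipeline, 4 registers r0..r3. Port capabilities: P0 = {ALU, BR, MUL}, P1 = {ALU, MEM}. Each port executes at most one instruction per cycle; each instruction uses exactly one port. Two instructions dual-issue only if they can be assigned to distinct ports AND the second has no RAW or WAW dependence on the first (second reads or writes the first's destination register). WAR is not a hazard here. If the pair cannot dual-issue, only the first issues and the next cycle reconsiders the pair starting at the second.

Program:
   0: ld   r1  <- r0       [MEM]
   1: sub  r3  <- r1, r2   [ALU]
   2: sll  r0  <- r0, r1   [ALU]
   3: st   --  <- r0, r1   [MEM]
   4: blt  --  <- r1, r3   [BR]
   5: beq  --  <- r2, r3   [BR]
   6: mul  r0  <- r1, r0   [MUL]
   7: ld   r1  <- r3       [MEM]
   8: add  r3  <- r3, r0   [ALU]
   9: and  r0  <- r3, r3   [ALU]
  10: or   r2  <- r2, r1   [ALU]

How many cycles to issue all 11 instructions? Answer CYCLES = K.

CYCLES = 7

#0 head=0: ld i0 RAW r1
#1 head=1: sub/sll i1+i2 dual
#2 head=3: st/blt i3+i4 dual
#3 head=5: beq i5 no-port BR/MUL
#4 head=6: mul/ld i6+i7 dual
#5 head=8: add i8 RAW r3
#6 head=9: and/or i9+i10 dual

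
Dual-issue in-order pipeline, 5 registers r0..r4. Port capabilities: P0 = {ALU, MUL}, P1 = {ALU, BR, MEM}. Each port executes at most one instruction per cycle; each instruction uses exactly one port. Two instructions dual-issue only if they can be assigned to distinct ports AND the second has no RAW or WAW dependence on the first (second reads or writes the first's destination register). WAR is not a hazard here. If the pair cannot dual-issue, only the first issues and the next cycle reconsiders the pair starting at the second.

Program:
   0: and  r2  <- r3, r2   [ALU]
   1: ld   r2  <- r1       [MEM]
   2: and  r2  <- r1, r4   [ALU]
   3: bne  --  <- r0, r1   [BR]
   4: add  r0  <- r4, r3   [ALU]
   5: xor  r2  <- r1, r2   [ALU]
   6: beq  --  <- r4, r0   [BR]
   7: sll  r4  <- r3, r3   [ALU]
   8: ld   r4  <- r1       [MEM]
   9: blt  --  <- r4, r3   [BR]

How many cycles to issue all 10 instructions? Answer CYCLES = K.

CYCLES = 7

  cy0 -> i0 (and) WAW r2
  cy1 -> i1 (ld) WAW r2
  cy2 -> i2+i3 (and+bne) dual
  cy3 -> i4+i5 (add+xor) dual
  cy4 -> i6+i7 (beq+sll) dual
  cy5 -> i8 (ld) no-port MEM/BR
  cy6 -> i9 (blt) tail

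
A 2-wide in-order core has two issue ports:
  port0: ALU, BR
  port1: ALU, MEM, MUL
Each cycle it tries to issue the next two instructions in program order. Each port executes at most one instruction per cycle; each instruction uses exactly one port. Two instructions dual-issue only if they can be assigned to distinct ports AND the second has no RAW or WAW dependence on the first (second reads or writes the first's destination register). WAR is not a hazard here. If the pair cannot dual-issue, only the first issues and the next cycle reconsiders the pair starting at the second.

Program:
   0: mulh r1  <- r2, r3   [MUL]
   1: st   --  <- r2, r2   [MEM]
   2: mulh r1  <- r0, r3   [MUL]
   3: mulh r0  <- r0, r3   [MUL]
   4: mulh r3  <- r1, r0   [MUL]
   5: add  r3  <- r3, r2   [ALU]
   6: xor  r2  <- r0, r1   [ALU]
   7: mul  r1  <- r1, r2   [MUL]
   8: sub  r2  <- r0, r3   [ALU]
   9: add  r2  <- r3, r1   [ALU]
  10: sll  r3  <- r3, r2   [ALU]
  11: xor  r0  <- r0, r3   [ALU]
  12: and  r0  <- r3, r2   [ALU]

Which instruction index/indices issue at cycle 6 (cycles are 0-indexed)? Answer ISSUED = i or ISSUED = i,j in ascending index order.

c0: i0 mulh.MUL  no-port MUL/MEM
c1: i1 st.MEM  no-port MEM/MUL
c2: i2 mulh.MUL  no-port MUL/MUL
c3: i3 mulh.MUL  no-port MUL/MUL
c4: i4 mulh.MUL  RAW+WAW r3
c5: i5,i6 add.ALU/xor.ALU  dual
c6: i7,i8 mul.MUL/sub.ALU  dual
c7: i9 add.ALU  RAW r2
c8: i10 sll.ALU  RAW r3
c9: i11 xor.ALU  WAW r0
c10: i12 and.ALU  tail

ISSUED = 7,8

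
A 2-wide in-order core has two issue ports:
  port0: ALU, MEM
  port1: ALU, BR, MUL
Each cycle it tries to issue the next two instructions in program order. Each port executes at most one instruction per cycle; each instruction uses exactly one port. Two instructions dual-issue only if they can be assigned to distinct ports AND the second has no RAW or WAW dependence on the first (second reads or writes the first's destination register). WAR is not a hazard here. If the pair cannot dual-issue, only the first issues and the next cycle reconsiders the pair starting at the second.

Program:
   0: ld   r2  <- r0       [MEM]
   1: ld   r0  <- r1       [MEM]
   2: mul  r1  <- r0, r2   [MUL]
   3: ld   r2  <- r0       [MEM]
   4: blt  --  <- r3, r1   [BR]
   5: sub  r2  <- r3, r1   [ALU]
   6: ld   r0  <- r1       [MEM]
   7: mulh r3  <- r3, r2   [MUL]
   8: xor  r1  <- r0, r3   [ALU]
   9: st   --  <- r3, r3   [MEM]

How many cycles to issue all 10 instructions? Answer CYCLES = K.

CYCLES = 6

#0 head=0: ld i0 no-port MEM/MEM
#1 head=1: ld i1 RAW r0
#2 head=2: mul+ld i2+i3 pair
#3 head=4: blt+sub i4+i5 pair
#4 head=6: ld+mulh i6+i7 pair
#5 head=8: xor+st i8+i9 pair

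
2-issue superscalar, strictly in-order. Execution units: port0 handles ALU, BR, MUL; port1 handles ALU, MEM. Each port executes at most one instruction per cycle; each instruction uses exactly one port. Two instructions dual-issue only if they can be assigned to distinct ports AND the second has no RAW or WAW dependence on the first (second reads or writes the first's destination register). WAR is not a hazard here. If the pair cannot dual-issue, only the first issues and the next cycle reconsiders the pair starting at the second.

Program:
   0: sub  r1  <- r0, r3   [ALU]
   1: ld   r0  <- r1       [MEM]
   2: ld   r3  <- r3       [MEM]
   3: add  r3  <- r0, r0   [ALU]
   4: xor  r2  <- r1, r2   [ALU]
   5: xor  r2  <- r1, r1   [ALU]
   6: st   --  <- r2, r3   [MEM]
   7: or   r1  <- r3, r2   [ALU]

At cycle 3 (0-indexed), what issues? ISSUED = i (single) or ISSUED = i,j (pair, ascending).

[0] i0  sub  -- RAW r1
[1] i1  ld  -- no-port MEM/MEM
[2] i2  ld  -- WAW r3
[3] i3&i4  add+xor  -- 2-wide
[4] i5  xor  -- RAW r2
[5] i6&i7  st+or  -- 2-wide

ISSUED = 3,4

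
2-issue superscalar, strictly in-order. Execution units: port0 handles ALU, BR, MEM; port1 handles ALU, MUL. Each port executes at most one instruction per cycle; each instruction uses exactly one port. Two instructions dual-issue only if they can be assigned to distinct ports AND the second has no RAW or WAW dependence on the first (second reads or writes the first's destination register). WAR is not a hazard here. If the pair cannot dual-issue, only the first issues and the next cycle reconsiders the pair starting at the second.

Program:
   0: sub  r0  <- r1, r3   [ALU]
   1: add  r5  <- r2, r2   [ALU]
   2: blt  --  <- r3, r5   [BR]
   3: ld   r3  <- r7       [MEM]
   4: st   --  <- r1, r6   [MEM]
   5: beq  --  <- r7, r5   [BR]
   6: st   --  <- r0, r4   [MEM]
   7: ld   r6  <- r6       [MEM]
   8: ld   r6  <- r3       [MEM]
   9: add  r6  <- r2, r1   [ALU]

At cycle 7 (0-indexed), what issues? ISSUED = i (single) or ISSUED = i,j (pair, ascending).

ISSUED = 8

t=0 i0,i1:sub.ALU+add.ALU ; 2-wide
t=1 i2:blt.BR ; no-port BR/MEM
t=2 i3:ld.MEM ; no-port MEM/MEM
t=3 i4:st.MEM ; no-port MEM/BR
t=4 i5:beq.BR ; no-port BR/MEM
t=5 i6:st.MEM ; no-port MEM/MEM
t=6 i7:ld.MEM ; no-port MEM/MEM
t=7 i8:ld.MEM ; WAW r6
t=8 i9:add.ALU ; tail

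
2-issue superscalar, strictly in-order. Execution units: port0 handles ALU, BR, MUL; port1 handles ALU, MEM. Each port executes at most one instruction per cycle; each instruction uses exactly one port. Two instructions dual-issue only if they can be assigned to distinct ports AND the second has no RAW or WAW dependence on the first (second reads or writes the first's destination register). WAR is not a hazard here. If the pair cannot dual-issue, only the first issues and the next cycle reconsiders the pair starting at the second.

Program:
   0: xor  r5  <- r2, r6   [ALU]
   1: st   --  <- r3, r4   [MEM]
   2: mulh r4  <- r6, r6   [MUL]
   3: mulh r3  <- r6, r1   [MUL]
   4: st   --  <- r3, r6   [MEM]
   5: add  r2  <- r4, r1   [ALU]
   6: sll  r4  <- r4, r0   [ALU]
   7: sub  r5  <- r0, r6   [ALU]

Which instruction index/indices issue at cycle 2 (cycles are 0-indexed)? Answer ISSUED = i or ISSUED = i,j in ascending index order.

  cy0 -> i0,i1 (xor;st) 2-wide
  cy1 -> i2 (mulh) no-port MUL/MUL
  cy2 -> i3 (mulh) RAW r3
  cy3 -> i4,i5 (st;add) 2-wide
  cy4 -> i6,i7 (sll;sub) 2-wide

ISSUED = 3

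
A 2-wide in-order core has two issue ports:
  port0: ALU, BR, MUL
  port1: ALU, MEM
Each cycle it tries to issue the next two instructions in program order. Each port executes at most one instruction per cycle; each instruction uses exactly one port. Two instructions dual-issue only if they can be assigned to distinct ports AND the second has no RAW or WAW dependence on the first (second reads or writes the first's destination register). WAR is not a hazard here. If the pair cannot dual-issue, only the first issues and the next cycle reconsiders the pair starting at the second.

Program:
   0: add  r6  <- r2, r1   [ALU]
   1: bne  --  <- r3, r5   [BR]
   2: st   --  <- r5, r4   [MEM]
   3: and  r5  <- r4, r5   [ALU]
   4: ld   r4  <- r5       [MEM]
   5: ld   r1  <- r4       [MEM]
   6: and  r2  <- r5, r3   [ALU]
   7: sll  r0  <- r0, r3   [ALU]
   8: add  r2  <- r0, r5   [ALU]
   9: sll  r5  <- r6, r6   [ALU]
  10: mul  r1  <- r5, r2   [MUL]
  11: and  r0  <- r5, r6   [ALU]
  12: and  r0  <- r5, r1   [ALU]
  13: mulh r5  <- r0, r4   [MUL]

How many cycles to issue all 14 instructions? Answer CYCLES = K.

CYCLES = 9

c0: i0+i1 add.ALU bne.BR  dual
c1: i2+i3 st.MEM and.ALU  dual
c2: i4 ld.MEM  no-port MEM/MEM
c3: i5+i6 ld.MEM and.ALU  dual
c4: i7 sll.ALU  RAW r0
c5: i8+i9 add.ALU sll.ALU  dual
c6: i10+i11 mul.MUL and.ALU  dual
c7: i12 and.ALU  RAW r0
c8: i13 mulh.MUL  tail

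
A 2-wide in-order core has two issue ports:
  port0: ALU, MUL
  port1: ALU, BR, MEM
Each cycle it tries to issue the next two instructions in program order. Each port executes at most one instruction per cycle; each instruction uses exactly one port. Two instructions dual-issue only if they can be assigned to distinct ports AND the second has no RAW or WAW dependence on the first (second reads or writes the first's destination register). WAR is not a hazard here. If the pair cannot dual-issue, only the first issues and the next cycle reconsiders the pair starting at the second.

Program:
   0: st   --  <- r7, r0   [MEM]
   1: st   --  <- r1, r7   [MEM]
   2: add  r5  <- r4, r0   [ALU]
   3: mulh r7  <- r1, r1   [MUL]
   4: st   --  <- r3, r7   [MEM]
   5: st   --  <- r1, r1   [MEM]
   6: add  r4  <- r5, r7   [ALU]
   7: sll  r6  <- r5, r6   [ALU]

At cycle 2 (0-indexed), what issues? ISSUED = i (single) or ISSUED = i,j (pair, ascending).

0. st @i0  | no-port MEM/MEM
1. st add @i1+i2  | pair
2. mulh @i3  | RAW r7
3. st @i4  | no-port MEM/MEM
4. st add @i5+i6  | pair
5. sll @i7  | tail

ISSUED = 3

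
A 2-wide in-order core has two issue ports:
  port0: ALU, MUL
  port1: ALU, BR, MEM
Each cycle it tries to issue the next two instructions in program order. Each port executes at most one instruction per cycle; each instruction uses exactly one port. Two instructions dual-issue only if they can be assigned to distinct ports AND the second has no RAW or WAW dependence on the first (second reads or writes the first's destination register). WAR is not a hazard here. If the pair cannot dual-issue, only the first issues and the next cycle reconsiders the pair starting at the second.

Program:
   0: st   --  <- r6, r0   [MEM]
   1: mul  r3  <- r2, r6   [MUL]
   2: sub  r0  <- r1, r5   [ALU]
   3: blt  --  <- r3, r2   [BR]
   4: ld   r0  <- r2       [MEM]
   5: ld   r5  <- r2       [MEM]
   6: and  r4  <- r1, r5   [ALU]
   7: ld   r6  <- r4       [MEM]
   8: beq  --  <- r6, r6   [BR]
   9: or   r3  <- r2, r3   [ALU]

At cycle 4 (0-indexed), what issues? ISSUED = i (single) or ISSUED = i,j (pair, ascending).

[0] i0+i1  st.MEM mul.MUL  -- dual
[1] i2+i3  sub.ALU blt.BR  -- dual
[2] i4  ld.MEM  -- no-port MEM/MEM
[3] i5  ld.MEM  -- RAW r5
[4] i6  and.ALU  -- RAW r4
[5] i7  ld.MEM  -- no-port MEM/BR
[6] i8+i9  beq.BR or.ALU  -- dual

ISSUED = 6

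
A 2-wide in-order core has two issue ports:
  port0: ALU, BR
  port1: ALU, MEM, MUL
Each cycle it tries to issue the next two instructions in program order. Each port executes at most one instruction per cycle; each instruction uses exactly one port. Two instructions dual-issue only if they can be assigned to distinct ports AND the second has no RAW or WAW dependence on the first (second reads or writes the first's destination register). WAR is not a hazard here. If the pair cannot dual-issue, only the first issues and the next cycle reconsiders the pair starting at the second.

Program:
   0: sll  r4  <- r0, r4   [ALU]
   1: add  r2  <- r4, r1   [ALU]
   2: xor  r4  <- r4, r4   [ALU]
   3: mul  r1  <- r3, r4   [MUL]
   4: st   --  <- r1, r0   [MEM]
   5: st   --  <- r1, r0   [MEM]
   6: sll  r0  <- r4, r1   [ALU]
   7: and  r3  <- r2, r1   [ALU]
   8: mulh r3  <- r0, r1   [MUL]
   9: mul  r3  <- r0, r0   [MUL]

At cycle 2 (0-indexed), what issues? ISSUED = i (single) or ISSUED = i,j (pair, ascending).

ISSUED = 3

t=0 i0:sll ; RAW r4
t=1 i1,i2:add+xor ; dual
t=2 i3:mul ; no-port MUL/MEM
t=3 i4:st ; no-port MEM/MEM
t=4 i5,i6:st+sll ; dual
t=5 i7:and ; WAW r3
t=6 i8:mulh ; no-port MUL/MUL
t=7 i9:mul ; tail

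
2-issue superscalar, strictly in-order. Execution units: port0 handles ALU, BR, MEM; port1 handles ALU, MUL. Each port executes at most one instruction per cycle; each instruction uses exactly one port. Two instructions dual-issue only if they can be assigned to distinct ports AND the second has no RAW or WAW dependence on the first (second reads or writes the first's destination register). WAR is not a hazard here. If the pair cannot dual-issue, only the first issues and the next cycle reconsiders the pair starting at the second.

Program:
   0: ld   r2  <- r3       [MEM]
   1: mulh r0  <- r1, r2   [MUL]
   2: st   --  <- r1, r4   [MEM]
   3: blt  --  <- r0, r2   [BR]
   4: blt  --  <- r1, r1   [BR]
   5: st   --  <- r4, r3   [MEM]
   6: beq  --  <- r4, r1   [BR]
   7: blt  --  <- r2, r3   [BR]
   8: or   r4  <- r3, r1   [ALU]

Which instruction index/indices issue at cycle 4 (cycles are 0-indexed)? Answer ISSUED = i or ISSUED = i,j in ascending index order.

t=0 i0:ld ; RAW r2
t=1 i1+i2:mulh;st ; pair
t=2 i3:blt ; no-port BR/BR
t=3 i4:blt ; no-port BR/MEM
t=4 i5:st ; no-port MEM/BR
t=5 i6:beq ; no-port BR/BR
t=6 i7+i8:blt;or ; pair

ISSUED = 5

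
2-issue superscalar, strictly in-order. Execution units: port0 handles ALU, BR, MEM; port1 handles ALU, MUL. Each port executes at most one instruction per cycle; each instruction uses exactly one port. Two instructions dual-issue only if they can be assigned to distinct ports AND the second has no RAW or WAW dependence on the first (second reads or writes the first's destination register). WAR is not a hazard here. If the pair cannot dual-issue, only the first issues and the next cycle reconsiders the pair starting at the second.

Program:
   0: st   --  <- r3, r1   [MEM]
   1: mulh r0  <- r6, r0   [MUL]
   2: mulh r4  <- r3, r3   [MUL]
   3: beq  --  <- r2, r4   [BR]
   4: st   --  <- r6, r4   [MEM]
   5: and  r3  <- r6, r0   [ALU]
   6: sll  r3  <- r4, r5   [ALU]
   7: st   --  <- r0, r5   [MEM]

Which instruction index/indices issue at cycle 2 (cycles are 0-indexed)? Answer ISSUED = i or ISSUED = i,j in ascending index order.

ISSUED = 3

c0: i0+i1 st+mulh  dual
c1: i2 mulh  RAW r4
c2: i3 beq  no-port BR/MEM
c3: i4+i5 st+and  dual
c4: i6+i7 sll+st  dual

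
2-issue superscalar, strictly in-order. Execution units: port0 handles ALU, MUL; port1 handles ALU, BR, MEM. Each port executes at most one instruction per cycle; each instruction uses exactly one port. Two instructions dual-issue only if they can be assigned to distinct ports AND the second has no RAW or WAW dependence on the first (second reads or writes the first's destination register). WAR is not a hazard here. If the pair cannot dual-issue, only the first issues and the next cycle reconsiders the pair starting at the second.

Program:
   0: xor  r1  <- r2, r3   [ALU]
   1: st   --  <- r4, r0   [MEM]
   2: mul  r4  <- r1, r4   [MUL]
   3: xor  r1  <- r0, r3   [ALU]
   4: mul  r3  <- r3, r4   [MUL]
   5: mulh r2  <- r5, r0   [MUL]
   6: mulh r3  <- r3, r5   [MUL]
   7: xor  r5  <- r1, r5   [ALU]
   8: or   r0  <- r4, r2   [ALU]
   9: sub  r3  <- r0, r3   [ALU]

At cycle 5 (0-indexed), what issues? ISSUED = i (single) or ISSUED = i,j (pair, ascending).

ISSUED = 8

  cy0 -> i0&i1 (xor.ALU;st.MEM) dual
  cy1 -> i2&i3 (mul.MUL;xor.ALU) dual
  cy2 -> i4 (mul.MUL) no-port MUL/MUL
  cy3 -> i5 (mulh.MUL) no-port MUL/MUL
  cy4 -> i6&i7 (mulh.MUL;xor.ALU) dual
  cy5 -> i8 (or.ALU) RAW r0
  cy6 -> i9 (sub.ALU) tail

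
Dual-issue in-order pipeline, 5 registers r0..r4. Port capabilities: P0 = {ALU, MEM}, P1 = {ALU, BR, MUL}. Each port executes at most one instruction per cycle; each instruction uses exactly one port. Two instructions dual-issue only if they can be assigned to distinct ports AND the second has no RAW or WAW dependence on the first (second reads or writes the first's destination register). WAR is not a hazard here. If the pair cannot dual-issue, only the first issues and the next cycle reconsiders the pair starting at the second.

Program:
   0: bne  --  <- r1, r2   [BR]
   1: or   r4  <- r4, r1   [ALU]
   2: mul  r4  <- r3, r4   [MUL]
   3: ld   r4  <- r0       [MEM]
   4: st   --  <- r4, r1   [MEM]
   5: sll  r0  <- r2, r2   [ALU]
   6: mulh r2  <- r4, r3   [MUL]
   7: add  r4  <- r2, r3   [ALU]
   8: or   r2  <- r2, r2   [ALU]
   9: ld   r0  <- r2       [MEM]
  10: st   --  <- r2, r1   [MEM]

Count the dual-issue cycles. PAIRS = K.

PAIRS = 3

[0] i0/i1  bne;or  -- pair
[1] i2  mul  -- WAW r4
[2] i3  ld  -- no-port MEM/MEM
[3] i4/i5  st;sll  -- pair
[4] i6  mulh  -- RAW r2
[5] i7/i8  add;or  -- pair
[6] i9  ld  -- no-port MEM/MEM
[7] i10  st  -- tail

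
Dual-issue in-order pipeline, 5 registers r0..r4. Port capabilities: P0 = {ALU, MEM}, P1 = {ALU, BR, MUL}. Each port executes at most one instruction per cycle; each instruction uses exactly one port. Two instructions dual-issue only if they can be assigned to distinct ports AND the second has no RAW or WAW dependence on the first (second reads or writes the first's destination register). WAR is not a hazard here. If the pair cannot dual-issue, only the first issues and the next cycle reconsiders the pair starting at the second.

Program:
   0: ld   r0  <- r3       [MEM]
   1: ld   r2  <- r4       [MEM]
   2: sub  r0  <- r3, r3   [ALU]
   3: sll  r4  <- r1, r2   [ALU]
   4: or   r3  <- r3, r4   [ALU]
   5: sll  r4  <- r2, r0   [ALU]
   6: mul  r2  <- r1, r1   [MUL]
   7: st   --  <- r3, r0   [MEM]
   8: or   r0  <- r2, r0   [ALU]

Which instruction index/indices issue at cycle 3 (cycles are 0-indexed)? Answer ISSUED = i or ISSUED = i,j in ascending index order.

ISSUED = 4,5

c0: i0 ld  no-port MEM/MEM
c1: i1+i2 ld;sub  dual
c2: i3 sll  RAW r4
c3: i4+i5 or;sll  dual
c4: i6+i7 mul;st  dual
c5: i8 or  tail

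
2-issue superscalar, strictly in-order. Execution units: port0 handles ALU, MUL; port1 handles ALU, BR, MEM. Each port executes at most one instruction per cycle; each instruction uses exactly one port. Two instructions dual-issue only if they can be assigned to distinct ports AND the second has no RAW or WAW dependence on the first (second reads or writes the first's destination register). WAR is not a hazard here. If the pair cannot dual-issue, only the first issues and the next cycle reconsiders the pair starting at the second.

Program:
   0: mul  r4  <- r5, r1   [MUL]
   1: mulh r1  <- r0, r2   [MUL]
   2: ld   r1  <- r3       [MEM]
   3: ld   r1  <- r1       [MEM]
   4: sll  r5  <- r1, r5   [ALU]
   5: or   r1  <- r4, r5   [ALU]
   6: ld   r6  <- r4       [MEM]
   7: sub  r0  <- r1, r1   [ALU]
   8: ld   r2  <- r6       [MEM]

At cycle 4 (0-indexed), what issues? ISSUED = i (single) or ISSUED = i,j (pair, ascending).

0. mul @i0  | no-port MUL/MUL
1. mulh @i1  | WAW r1
2. ld @i2  | no-port MEM/MEM
3. ld @i3  | RAW r1
4. sll @i4  | RAW r5
5. or;ld @i5,i6  | pair
6. sub;ld @i7,i8  | pair

ISSUED = 4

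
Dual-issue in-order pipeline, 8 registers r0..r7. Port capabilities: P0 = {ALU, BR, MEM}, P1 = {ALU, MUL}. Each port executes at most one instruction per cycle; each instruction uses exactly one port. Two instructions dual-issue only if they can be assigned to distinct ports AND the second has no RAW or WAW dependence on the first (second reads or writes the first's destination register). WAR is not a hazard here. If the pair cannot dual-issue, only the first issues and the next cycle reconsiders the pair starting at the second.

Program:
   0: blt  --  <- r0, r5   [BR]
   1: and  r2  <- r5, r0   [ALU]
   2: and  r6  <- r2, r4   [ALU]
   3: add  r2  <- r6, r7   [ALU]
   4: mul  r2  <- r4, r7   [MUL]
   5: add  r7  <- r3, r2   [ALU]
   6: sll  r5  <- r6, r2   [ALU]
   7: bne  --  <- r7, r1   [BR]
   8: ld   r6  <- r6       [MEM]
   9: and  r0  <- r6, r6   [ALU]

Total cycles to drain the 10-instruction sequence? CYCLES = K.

CYCLES = 8

0. blt.BR and.ALU @i0,i1  | dual
1. and.ALU @i2  | RAW r6
2. add.ALU @i3  | WAW r2
3. mul.MUL @i4  | RAW r2
4. add.ALU sll.ALU @i5,i6  | dual
5. bne.BR @i7  | no-port BR/MEM
6. ld.MEM @i8  | RAW r6
7. and.ALU @i9  | tail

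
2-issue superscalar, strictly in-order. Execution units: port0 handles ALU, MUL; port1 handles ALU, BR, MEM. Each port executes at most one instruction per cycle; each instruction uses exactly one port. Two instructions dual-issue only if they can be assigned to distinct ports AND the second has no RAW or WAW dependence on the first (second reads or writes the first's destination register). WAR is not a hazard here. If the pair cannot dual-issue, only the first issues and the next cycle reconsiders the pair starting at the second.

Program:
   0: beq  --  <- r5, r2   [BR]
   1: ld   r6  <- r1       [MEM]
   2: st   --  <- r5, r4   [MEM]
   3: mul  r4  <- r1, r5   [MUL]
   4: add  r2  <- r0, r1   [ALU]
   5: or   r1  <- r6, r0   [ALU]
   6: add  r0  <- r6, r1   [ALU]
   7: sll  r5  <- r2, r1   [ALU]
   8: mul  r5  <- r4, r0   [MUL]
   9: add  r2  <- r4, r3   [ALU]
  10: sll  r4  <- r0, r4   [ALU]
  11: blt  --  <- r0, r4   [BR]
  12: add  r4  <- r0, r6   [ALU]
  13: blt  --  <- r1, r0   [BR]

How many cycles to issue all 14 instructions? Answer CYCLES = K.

CYCLES = 9

[0] i0  beq  -- no-port BR/MEM
[1] i1  ld  -- no-port MEM/MEM
[2] i2,i3  st/mul  -- dual
[3] i4,i5  add/or  -- dual
[4] i6,i7  add/sll  -- dual
[5] i8,i9  mul/add  -- dual
[6] i10  sll  -- RAW r4
[7] i11,i12  blt/add  -- dual
[8] i13  blt  -- tail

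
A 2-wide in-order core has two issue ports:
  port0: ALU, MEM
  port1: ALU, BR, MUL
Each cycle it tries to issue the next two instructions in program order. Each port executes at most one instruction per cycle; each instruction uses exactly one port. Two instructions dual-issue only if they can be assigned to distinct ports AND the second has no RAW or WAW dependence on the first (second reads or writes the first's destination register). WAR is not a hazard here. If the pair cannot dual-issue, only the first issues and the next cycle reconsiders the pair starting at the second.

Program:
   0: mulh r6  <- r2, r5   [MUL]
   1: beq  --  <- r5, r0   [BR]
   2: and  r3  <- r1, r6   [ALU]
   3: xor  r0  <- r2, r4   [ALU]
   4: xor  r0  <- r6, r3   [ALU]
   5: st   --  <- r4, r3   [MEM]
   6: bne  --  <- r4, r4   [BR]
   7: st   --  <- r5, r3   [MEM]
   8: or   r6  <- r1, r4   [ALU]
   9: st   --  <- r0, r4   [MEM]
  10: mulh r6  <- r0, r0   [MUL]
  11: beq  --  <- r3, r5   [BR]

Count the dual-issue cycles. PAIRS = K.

0. mulh @i0  | no-port MUL/BR
1. beq/and @i1&i2  | pair
2. xor @i3  | WAW r0
3. xor/st @i4&i5  | pair
4. bne/st @i6&i7  | pair
5. or/st @i8&i9  | pair
6. mulh @i10  | no-port MUL/BR
7. beq @i11  | tail

PAIRS = 4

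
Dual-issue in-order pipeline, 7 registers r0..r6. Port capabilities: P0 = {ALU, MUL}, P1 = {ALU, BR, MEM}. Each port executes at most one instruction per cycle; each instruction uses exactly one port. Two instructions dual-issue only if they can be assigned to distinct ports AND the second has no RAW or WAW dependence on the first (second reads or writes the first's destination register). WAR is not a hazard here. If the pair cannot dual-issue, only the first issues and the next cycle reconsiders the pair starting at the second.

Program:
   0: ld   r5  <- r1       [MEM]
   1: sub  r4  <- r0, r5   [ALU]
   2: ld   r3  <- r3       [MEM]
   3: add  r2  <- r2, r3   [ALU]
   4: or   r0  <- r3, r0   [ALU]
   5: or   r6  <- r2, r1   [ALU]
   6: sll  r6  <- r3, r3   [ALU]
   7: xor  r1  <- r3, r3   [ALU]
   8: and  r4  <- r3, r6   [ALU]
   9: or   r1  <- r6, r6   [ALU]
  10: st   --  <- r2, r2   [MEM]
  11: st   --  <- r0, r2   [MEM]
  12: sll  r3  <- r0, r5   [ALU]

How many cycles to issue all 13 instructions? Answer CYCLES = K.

CYCLES = 8

c0: i0 ld  RAW r5
c1: i1,i2 sub+ld  pair
c2: i3,i4 add+or  pair
c3: i5 or  WAW r6
c4: i6,i7 sll+xor  pair
c5: i8,i9 and+or  pair
c6: i10 st  no-port MEM/MEM
c7: i11,i12 st+sll  pair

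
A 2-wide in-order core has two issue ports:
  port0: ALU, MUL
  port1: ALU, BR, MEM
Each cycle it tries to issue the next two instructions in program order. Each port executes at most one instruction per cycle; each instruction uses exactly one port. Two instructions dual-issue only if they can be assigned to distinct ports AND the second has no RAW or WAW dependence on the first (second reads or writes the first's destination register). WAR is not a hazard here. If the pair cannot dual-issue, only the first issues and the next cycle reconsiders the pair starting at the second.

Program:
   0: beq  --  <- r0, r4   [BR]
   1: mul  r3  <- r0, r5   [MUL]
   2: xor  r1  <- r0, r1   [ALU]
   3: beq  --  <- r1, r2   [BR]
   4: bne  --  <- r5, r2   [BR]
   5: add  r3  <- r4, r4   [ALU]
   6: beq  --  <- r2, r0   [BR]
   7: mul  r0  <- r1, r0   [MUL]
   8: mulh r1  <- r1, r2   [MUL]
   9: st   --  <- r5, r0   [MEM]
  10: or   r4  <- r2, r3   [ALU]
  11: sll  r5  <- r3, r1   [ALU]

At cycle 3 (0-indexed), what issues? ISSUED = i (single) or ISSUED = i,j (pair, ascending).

ISSUED = 4,5

0. beq/mul @i0&i1  | pair
1. xor @i2  | RAW r1
2. beq @i3  | no-port BR/BR
3. bne/add @i4&i5  | pair
4. beq/mul @i6&i7  | pair
5. mulh/st @i8&i9  | pair
6. or/sll @i10&i11  | pair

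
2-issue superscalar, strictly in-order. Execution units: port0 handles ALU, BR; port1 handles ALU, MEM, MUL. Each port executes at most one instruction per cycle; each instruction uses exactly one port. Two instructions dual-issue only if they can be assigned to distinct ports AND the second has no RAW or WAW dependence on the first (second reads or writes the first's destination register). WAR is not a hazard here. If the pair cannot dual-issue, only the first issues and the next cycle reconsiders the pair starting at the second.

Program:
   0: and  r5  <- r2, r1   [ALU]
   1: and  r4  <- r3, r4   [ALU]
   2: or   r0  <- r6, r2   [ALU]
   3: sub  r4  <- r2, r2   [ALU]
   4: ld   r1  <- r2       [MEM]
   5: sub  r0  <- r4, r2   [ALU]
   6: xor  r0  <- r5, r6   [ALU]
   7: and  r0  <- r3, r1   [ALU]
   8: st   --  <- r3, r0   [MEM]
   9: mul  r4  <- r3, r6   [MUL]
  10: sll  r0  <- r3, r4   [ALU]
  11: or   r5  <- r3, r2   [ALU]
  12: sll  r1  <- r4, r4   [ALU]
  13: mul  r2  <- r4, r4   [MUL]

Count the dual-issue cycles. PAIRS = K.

t=0 i0&i1:and/and ; dual
t=1 i2&i3:or/sub ; dual
t=2 i4&i5:ld/sub ; dual
t=3 i6:xor ; WAW r0
t=4 i7:and ; RAW r0
t=5 i8:st ; no-port MEM/MUL
t=6 i9:mul ; RAW r4
t=7 i10&i11:sll/or ; dual
t=8 i12&i13:sll/mul ; dual

PAIRS = 5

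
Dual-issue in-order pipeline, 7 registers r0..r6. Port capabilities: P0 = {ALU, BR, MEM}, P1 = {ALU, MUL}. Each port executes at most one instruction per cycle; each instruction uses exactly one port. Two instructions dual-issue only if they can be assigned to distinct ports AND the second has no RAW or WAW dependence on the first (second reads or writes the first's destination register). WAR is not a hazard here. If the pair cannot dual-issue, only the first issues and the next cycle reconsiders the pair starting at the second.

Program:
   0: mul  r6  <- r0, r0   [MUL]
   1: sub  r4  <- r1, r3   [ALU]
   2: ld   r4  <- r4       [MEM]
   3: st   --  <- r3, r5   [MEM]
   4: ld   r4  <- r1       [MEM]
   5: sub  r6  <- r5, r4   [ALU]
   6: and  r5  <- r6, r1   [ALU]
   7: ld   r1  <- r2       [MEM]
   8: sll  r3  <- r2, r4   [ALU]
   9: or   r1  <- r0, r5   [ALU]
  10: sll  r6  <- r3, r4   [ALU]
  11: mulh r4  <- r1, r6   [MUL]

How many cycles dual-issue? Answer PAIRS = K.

c0: i0+i1 mul.MUL/sub.ALU  2-wide
c1: i2 ld.MEM  no-port MEM/MEM
c2: i3 st.MEM  no-port MEM/MEM
c3: i4 ld.MEM  RAW r4
c4: i5 sub.ALU  RAW r6
c5: i6+i7 and.ALU/ld.MEM  2-wide
c6: i8+i9 sll.ALU/or.ALU  2-wide
c7: i10 sll.ALU  RAW r6
c8: i11 mulh.MUL  tail

PAIRS = 3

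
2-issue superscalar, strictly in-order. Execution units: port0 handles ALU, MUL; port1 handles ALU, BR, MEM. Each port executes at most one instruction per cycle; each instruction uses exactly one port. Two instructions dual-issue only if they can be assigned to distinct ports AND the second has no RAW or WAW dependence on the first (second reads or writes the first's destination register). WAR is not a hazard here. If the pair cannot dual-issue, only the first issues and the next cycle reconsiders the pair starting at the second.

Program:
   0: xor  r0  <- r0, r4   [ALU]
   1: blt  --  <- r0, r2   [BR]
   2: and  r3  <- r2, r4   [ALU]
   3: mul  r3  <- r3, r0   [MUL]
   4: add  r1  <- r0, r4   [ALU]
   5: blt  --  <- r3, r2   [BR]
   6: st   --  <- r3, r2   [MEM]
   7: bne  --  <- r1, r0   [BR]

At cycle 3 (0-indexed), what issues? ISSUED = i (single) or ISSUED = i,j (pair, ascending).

ISSUED = 5

#0 head=0: xor.ALU i0 RAW r0
#1 head=1: blt.BR/and.ALU i1+i2 pair
#2 head=3: mul.MUL/add.ALU i3+i4 pair
#3 head=5: blt.BR i5 no-port BR/MEM
#4 head=6: st.MEM i6 no-port MEM/BR
#5 head=7: bne.BR i7 tail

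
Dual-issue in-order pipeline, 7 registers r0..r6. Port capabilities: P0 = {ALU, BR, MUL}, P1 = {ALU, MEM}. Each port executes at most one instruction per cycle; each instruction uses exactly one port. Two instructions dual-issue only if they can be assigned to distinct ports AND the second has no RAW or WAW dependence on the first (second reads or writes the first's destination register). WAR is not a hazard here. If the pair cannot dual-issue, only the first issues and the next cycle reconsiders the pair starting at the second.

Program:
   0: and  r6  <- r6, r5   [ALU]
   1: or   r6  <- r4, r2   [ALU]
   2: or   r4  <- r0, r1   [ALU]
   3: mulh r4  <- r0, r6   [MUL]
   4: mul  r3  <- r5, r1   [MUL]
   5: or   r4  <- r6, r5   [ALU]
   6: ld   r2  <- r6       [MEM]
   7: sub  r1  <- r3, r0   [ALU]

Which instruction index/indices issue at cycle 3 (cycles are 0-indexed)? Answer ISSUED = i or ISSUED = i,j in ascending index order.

ISSUED = 4,5

[0] i0  and  -- WAW r6
[1] i1&i2  or;or  -- dual
[2] i3  mulh  -- no-port MUL/MUL
[3] i4&i5  mul;or  -- dual
[4] i6&i7  ld;sub  -- dual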